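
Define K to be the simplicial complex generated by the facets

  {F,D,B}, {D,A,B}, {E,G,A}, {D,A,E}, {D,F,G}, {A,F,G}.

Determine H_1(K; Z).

Fix the vertex order A < B < D < E < F < G and write every simplex with vertices in increasing order. Then dim K = 2 and the simplices of K are:

  0-simplices (6): A, B, D, E, F, G
  1-simplices (12): AB, AD, AE, AF, AG, BD, BF, DE, DF, DG, EG, FG
  2-simplices (6): ABD, ADE, AEG, AFG, BDF, DFG

giving chain groups C_0 ≅ Z^6, C_1 ≅ Z^12, C_2 ≅ Z^6.

The boundary map ∂_1: C_1 → C_0 maps an edge to its endpoints' difference, ∂[p,q] = q − p.
The 6×12 boundary matrix has rank 5 and Smith normal form diag(1,1,1,1,1).

∂_2: C_2 → C_1 maps a triangle to the signed sum of its edges. For instance
  ∂ADE = DE − AE + AD,
  ∂ABD = BD − AD + AB.
This gives a 12×6 integer matrix of rank 6; reducing to Smith normal form yields diagonal entries (1,1,1,1,1,1).

Reading off H_k = ker ∂_k / im ∂_{k+1}:

  H_1: rank ker ∂_1 − rank ∂_2 = (12 − 5) − 6 = 1, and the invariant factors of ∂_2 are all 1, so H_1 = Z.

H_1 = Z.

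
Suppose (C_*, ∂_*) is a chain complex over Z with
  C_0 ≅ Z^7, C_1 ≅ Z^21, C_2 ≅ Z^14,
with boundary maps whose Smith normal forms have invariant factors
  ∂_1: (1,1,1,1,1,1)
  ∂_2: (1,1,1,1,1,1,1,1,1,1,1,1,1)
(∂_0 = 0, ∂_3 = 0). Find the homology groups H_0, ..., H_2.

H_0 ≅ Z,  H_1 ≅ Z^2,  H_2 ≅ Z.

H_0: b_0 = 7 − 0 − 6 = 1; torsion from ∂_1 factors > 1: none. So H_0 ≅ Z.
H_1: b_1 = 21 − 6 − 13 = 2; torsion from ∂_2 factors > 1: none. So H_1 ≅ Z^2.
H_2: b_2 = 14 − 13 − 0 = 1; torsion from ∂_3 factors > 1: none. So H_2 ≅ Z.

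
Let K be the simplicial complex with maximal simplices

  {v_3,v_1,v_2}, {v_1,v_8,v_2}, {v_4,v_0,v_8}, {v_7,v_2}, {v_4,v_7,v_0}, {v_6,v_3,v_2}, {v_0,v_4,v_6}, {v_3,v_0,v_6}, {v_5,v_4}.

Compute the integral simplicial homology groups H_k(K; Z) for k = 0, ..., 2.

H_0 = Z,  H_1 = Z^2,  H_2 = 0.

K has 9 vertices, 17 edges, 7 triangles.
rank ∂_0 = 0, rank ∂_1 = 8 ⇒ b_0 = 9 − 0 − 8 = 1; all invariant factors of ∂_1 are 1 so no torsion. So H_0 ≅ Z.
rank ∂_1 = 8, rank ∂_2 = 7 ⇒ b_1 = 17 − 8 − 7 = 2; all invariant factors of ∂_2 are 1 so no torsion. So H_1 ≅ Z^2.
rank ∂_2 = 7, rank ∂_3 = 0 ⇒ b_2 = 7 − 7 − 0 = 0. So H_2 ≅ 0.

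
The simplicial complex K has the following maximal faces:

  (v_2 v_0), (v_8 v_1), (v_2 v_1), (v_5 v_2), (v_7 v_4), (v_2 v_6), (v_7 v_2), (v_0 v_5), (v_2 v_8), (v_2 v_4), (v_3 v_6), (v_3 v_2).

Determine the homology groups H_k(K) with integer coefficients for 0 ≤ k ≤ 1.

H_0 ≅ Z,  H_1 ≅ Z^4.

Fix the vertex order v_0 < v_1 < v_2 < v_3 < v_4 < v_5 < v_6 < v_7 < v_8 and write every simplex with vertices in increasing order. Then dim K = 1 and the simplices of K are:

  0-simplices (9): [v_0], [v_1], [v_2], [v_3], [v_4], [v_5], [v_6], [v_7], [v_8]
  1-simplices (12): [v_0,v_2], [v_0,v_5], [v_1,v_2], [v_1,v_8], [v_2,v_3], [v_2,v_4], [v_2,v_5], [v_2,v_6], [v_2,v_7], [v_2,v_8], [v_3,v_6], [v_4,v_7]

so the chain groups are C_0 ≅ Z^9, C_1 ≅ Z^12.

Boundary ∂_1: C_1 → C_0 sends each edge [p,q] (with p < q) to q − p.
The 9×12 boundary matrix has rank 8 and Smith normal form diag(1,1,1,1,1,1,1,1).

Now H_k = ker ∂_k / im ∂_{k+1}, so:

  H_0: rank C_0 − rank ∂_1 = 9 − 8 = 1, and the invariant factors of ∂_1 are all 1, so H_0 ≅ Z.
  H_1: rank ker ∂_1 − rank ∂_2 = (12 − 8) − 0 = 4, and there is no ∂_2, so H_1 ≅ Z^4.

(K is a triangulation of a wedge of 4 circles.)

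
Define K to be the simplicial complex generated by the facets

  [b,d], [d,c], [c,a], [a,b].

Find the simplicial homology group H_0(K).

Fix the vertex order a < b < c < d and write every simplex with vertices in increasing order. Then dim K = 1 and the simplices of K are:

  0-simplices (4): a, b, c, d
  1-simplices (4): ab, ac, bd, cd

so the chain groups are C_0 ≅ Z^4, C_1 ≅ Z^4.

The boundary map ∂_1: C_1 → C_0 is given by ∂[p,q] = [q] − [p].
The 4×4 boundary matrix has rank 3 and Smith normal form diag(1,1,1).

Reading off H_k = ker ∂_k / im ∂_{k+1}:

  H_0: rank C_0 − rank ∂_1 = 4 − 3 = 1, and the invariant factors of ∂_1 are all 1, so H_0 = Z.

H_0 ≅ Z.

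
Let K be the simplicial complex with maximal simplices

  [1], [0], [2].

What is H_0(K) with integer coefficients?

H_0 = Z^3.

Order the vertices as 0 < 1 < 2. Listing each simplex with vertices in this order, K has dimension 0 with simplices:

  0-simplices (3): [0], [1], [2]

giving chain groups C_0 ≅ Z^3.

Reading off H_k = ker ∂_k / im ∂_{k+1}:

  H_0: rank C_0 − rank ∂_1 = 3 − 0 = 3, and there is no ∂_1, so H_0 ≅ Z^3.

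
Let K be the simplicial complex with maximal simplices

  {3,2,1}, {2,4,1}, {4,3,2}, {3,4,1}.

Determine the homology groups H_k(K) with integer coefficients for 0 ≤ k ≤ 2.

We work with the vertex ordering 1 < 2 < 3 < 4. The simplices of K, each written with vertices in increasing order, are:

  0-simplices (4): [1], [2], [3], [4]
  1-simplices (6): [1,2], [1,3], [1,4], [2,3], [2,4], [3,4]
  2-simplices (4): [1,2,3], [1,2,4], [1,3,4], [2,3,4]

giving chain groups C_0 ≅ Z^4, C_1 ≅ Z^6, C_2 ≅ Z^4.

Boundary ∂_1: C_1 → C_0 maps an edge to its endpoints' difference, ∂[p,q] = q − p.
This gives a 4×6 integer matrix of rank 3; reducing to Smith normal form yields diagonal entries (1,1,1).

Boundary ∂_2: C_2 → C_1 maps a triangle to the signed sum of its edges. For instance
  ∂[1,3,4] = [3,4] − [1,4] + [1,3],
  ∂[2,3,4] = [3,4] − [2,4] + [2,3].
The 6×4 boundary matrix has rank 3 and Smith normal form diag(1,1,1).

Reading off H_k = ker ∂_k / im ∂_{k+1}:

  H_0: rank C_0 − rank ∂_1 = 4 − 3 = 1, and the invariant factors of ∂_1 are all 1, so H_0 ≅ Z.
  H_1: rank ker ∂_1 − rank ∂_2 = (6 − 3) − 3 = 0, and the invariant factors of ∂_2 are all 1, so H_1 ≅ 0.
  H_2: rank ker ∂_2 − rank ∂_3 = (4 − 3) − 0 = 1, and there is no ∂_3, so H_2 ≅ Z.

(K is a triangulation of the 2-sphere S^2.)

H_0 = Z,  H_1 = 0,  H_2 = Z.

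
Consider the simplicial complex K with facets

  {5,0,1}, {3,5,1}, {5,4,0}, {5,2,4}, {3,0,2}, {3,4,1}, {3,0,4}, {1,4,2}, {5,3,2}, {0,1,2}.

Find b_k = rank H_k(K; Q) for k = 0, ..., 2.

Fix the vertex order 0 < 1 < 2 < 3 < 4 < 5 and write every simplex with vertices in increasing order. Then dim K = 2 and the simplices of K are:

  0-simplices (6): [0], [1], [2], [3], [4], [5]
  1-simplices (15): [0,1], [0,2], [0,3], [0,4], [0,5], [1,2], [1,3], [1,4], [1,5], [2,3], [2,4], [2,5], [3,4], [3,5], [4,5]
  2-simplices (10): [0,1,2], [0,1,5], [0,2,3], [0,3,4], [0,4,5], [1,2,4], [1,3,4], [1,3,5], [2,3,5], [2,4,5]

so the chain groups are C_0 ≅ Z^6, C_1 ≅ Z^15, C_2 ≅ Z^10.

∂_1: C_1 → C_0 is given by ∂[p,q] = [q] − [p]. For instance
  ∂[3,4] = [4] − [3].
The 6×15 boundary matrix has rank 5 and Smith normal form diag(1,1,1,1,1).

Boundary ∂_2: C_2 → C_1 acts by ∂[p,q,r] = [q,r] − [p,r] + [p,q]. For instance
  ∂[1,3,5] = [3,5] − [1,5] + [1,3],
  ∂[2,3,5] = [3,5] − [2,5] + [2,3].
The 15×10 boundary matrix has rank 10 and Smith normal form diag(1,1,1,1,1,1,1,1,1,2).

Now H_k = ker ∂_k / im ∂_{k+1}, so:

  H_0: rank C_0 − rank ∂_1 = 6 − 5 = 1, and the invariant factors of ∂_1 are all 1, so H_0 ≅ Z.
  H_1: rank ker ∂_1 − rank ∂_2 = (15 − 5) − 10 = 0, and ∂_2 has invariant factor 2 > 1, so H_1 ≅ Z/2Z.
  H_2: rank ker ∂_2 − rank ∂_3 = (10 − 10) − 0 = 0, and there is no ∂_3, so H_2 ≅ 0.

Hence the Betti numbers are b_0 = 1, b_1 = 0, b_2 = 0.

b_0 = 1, b_1 = 0, b_2 = 0.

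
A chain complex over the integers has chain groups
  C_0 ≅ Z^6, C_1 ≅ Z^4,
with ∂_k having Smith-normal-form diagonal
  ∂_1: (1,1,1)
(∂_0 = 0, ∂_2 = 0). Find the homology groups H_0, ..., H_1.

H_0 = Z^3,  H_1 = Z.

H_0: b_0 = 6 − 0 − 3 = 3; torsion from ∂_1 factors > 1: none. So H_0 = Z^3.
H_1: b_1 = 4 − 3 − 0 = 1; torsion from ∂_2 factors > 1: none. So H_1 = Z.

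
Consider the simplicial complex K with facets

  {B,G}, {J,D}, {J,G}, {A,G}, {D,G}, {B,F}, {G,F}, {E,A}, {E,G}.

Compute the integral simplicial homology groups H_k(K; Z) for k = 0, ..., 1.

H_0 ≅ Z,  H_1 ≅ Z^3.

Order the vertices as A < B < D < E < F < G < J. Listing each simplex with vertices in this order, K has dimension 1 with simplices:

  0-simplices (7): A, B, D, E, F, G, J
  1-simplices (9): AE, AG, BF, BG, DG, DJ, EG, FG, GJ

so the chain groups are C_0 ≅ Z^7, C_1 ≅ Z^9.

Boundary ∂_1: C_1 → C_0 sends each edge [p,q] (with p < q) to q − p. For instance
  ∂EG = G − E.
The resulting 7×9 matrix has rank 6, and its Smith normal form has invariant factors (1,1,1,1,1,1).

From H_k ≅ ker(∂_k) / im(∂_{k+1}) we obtain:

  H_0: rank C_0 − rank ∂_1 = 7 − 6 = 1, and the invariant factors of ∂_1 are all 1, so H_0 = Z.
  H_1: rank ker ∂_1 − rank ∂_2 = (9 − 6) − 0 = 3, and there is no ∂_2, so H_1 = Z^3.

As a check, the Euler characteristic is 7 − 9 = -2, which agrees with 1 − 3 = -2.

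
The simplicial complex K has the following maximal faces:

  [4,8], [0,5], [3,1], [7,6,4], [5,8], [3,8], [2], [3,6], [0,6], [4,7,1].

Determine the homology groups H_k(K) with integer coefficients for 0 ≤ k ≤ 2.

H_0 ≅ Z^2,  H_1 ≅ Z^3,  H_2 = 0.

We work with the vertex ordering 0 < 1 < 2 < 3 < 4 < 5 < 6 < 7 < 8. The simplices of K, each written with vertices in increasing order, are:

  0-simplices (9): [0], [1], [2], [3], [4], [5], [6], [7], [8]
  1-simplices (12): [0,5], [0,6], [1,3], [1,4], [1,7], [3,6], [3,8], [4,6], [4,7], [4,8], [5,8], [6,7]
  2-simplices (2): [1,4,7], [4,6,7]

giving chain groups C_0 ≅ Z^9, C_1 ≅ Z^12, C_2 ≅ Z^2.

The boundary map ∂_1: C_1 → C_0 sends each edge [p,q] (with p < q) to q − p. For instance
  ∂[0,6] = [6] − [0].
As a 9×12 matrix over Z this has rank 7, with invariant factors (1,1,1,1,1,1,1).

∂_2: C_2 → C_1 acts by ∂[p,q,r] = [q,r] − [p,r] + [p,q]. For instance
  ∂[4,6,7] = [6,7] − [4,7] + [4,6],
  ∂[1,4,7] = [4,7] − [1,7] + [1,4].
The 12×2 boundary matrix has rank 2 and Smith normal form diag(1,1).

Now H_k = ker ∂_k / im ∂_{k+1}, so:

  H_0: rank C_0 − rank ∂_1 = 9 − 7 = 2, and the invariant factors of ∂_1 are all 1, so H_0 ≅ Z^2.
  H_1: rank ker ∂_1 − rank ∂_2 = (12 − 7) − 2 = 3, and the invariant factors of ∂_2 are all 1, so H_1 ≅ Z^3.
  H_2: rank ker ∂_2 − rank ∂_3 = (2 − 2) − 0 = 0, and there is no ∂_3, so H_2 ≅ 0.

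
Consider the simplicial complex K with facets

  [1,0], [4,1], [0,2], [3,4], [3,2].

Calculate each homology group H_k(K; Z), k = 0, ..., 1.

H_0 = Z,  H_1 = Z.

We work with the vertex ordering 0 < 1 < 2 < 3 < 4. The simplices of K, each written with vertices in increasing order, are:

  0-simplices (5): [0], [1], [2], [3], [4]
  1-simplices (5): [0,1], [0,2], [1,4], [2,3], [3,4]

Hence C_0 ≅ Z^5, C_1 ≅ Z^5.

∂_1: C_1 → C_0 sends each edge [p,q] (with p < q) to q − p.
The 5×5 boundary matrix has rank 4 and Smith normal form diag(1,1,1,1).

Now H_k = ker ∂_k / im ∂_{k+1}, so:

  H_0: rank C_0 − rank ∂_1 = 5 − 4 = 1, and the invariant factors of ∂_1 are all 1, so H_0 ≅ Z.
  H_1: rank ker ∂_1 − rank ∂_2 = (5 − 4) − 0 = 1, and there is no ∂_2, so H_1 ≅ Z.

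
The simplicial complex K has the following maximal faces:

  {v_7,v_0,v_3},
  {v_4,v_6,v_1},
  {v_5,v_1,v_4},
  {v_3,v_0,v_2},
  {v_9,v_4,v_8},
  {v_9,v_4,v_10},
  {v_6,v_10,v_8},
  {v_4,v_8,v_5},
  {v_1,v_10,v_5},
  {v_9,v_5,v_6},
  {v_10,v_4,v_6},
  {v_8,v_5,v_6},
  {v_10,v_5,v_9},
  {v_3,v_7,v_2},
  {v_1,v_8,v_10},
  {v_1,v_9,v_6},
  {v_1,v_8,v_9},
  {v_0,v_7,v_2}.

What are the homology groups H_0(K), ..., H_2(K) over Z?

H_0 = Z^2,  H_1 = Z^2,  H_2 = Z^2.

Fix the vertex order v_0 < v_1 < v_2 < v_3 < v_4 < v_5 < v_6 < v_7 < v_8 < v_9 < v_10 and write every simplex with vertices in increasing order. Then dim K = 2 and the simplices of K are:

  0-simplices (11): [v_0], [v_1], [v_2], [v_3], [v_4], [v_5], [v_6], [v_7], [v_8], [v_9], [v_10]
  1-simplices (27): (27 of them)
  2-simplices (18): (18 of them)

so the chain groups are C_0 ≅ Z^11, C_1 ≅ Z^27, C_2 ≅ Z^18.

Boundary ∂_1: C_1 → C_0 maps an edge to its endpoints' difference, ∂[p,q] = q − p. For instance
  ∂[v_5,v_6] = [v_6] − [v_5].
As a 11×27 matrix over Z this has rank 9, with invariant factors (1,1,1,1,1,1,1,1,1).

The boundary map ∂_2: C_2 → C_1 sends each 2-simplex [p,q,r] to [q,r] − [p,r] + [p,q]. For instance
  ∂[v_0,v_2,v_7] = [v_2,v_7] − [v_0,v_7] + [v_0,v_2],
  ∂[v_1,v_5,v_10] = [v_5,v_10] − [v_1,v_10] + [v_1,v_5].
The resulting 27×18 matrix has rank 16, and its Smith normal form has invariant factors (1,1,1,1,1,1,1,1,1,1,1,1,1,1,1,1).

From H_k ≅ ker(∂_k) / im(∂_{k+1}) we obtain:

  H_0: rank C_0 − rank ∂_1 = 11 − 9 = 2, and the invariant factors of ∂_1 are all 1, so H_0 ≅ Z^2.
  H_1: rank ker ∂_1 − rank ∂_2 = (27 − 9) − 16 = 2, and the invariant factors of ∂_2 are all 1, so H_1 ≅ Z^2.
  H_2: rank ker ∂_2 − rank ∂_3 = (18 − 16) − 0 = 2, and there is no ∂_3, so H_2 ≅ Z^2.

As a check, the Euler characteristic is 11 − 27 + 18 = 2, which agrees with 2 − 2 + 2 = 2.
(K is a triangulation of the disjoint union of the 2-sphere S^2 and the torus T^2.)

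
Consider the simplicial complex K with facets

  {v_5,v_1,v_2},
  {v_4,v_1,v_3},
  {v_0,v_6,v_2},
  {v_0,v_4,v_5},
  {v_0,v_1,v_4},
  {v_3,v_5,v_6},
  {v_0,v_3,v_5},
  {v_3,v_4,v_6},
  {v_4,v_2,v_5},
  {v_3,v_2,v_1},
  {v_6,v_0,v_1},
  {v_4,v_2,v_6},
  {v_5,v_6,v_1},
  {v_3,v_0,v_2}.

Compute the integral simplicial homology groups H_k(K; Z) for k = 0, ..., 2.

H_0 = Z,  H_1 = Z^2,  H_2 = Z.

Order the vertices as v_0 < v_1 < v_2 < v_3 < v_4 < v_5 < v_6. Listing each simplex with vertices in this order, K has dimension 2 with simplices:

  0-simplices (7): [v_0], [v_1], [v_2], [v_3], [v_4], [v_5], [v_6]
  1-simplices (21): (21 of them)
  2-simplices (14): (14 of them)

Hence C_0 ≅ Z^7, C_1 ≅ Z^21, C_2 ≅ Z^14.

∂_1: C_1 → C_0 maps an edge to its endpoints' difference, ∂[p,q] = q − p. For instance
  ∂[v_1,v_2] = [v_2] − [v_1].
The resulting 7×21 matrix has rank 6, and its Smith normal form has invariant factors (1,1,1,1,1,1).

Boundary ∂_2: C_2 → C_1 sends each 2-simplex [p,q,r] to [q,r] − [p,r] + [p,q]. For instance
  ∂[v_0,v_3,v_5] = [v_3,v_5] − [v_0,v_5] + [v_0,v_3],
  ∂[v_1,v_2,v_5] = [v_2,v_5] − [v_1,v_5] + [v_1,v_2].
As a 21×14 matrix over Z this has rank 13, with invariant factors (1,1,1,1,1,1,1,1,1,1,1,1,1).

From H_k ≅ ker(∂_k) / im(∂_{k+1}) we obtain:

  H_0: rank C_0 − rank ∂_1 = 7 − 6 = 1, and the invariant factors of ∂_1 are all 1, so H_0 = Z.
  H_1: rank ker ∂_1 − rank ∂_2 = (21 − 6) − 13 = 2, and the invariant factors of ∂_2 are all 1, so H_1 = Z^2.
  H_2: rank ker ∂_2 − rank ∂_3 = (14 − 13) − 0 = 1, and there is no ∂_3, so H_2 = Z.

As a check, the Euler characteristic is 7 − 21 + 14 = 0, which agrees with 1 − 2 + 1 = 0.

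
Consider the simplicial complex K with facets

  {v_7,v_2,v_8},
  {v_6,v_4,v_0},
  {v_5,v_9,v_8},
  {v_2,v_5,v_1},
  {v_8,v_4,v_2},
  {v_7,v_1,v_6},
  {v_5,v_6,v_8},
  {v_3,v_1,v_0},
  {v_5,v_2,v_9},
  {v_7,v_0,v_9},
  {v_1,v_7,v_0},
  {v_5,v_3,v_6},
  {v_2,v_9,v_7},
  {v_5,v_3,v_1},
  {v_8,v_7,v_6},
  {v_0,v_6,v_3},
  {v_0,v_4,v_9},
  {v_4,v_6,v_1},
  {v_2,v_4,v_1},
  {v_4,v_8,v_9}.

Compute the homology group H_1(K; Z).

K has 10 vertices, 30 edges, 20 triangles.
rank ∂_1 = 9, rank ∂_2 = 20 ⇒ b_1 = 30 − 9 − 20 = 1; ∂_2 has invariant factor(s) [2] giving torsion. So H_1 = Z ⊕ Z/2Z.

H_1 ≅ Z ⊕ Z/2Z.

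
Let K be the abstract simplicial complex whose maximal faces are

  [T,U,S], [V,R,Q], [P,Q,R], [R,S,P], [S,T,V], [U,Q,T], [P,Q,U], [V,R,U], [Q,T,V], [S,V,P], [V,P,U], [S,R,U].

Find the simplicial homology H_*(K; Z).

H_0 ≅ Z,  H_1 ≅ Z/2Z,  H_2 = 0.

Order the vertices as P < Q < R < S < T < U < V. Listing each simplex with vertices in this order, K has dimension 2 with simplices:

  0-simplices (7): P, Q, R, S, T, U, V
  1-simplices (18): PQ, PR, PS, PU, PV, QR, QT, QU, QV, RS, RU, RV, ST, SU, SV, TU, TV, UV
  2-simplices (12): PQR, PQU, PRS, PSV, PUV, QRV, QTU, QTV, RSU, RUV, STU, STV

so the chain groups are C_0 ≅ Z^7, C_1 ≅ Z^18, C_2 ≅ Z^12.

∂_1: C_1 → C_0 maps an edge to its endpoints' difference, ∂[p,q] = q − p. For instance
  ∂RS = S − R.
As a 7×18 matrix over Z this has rank 6, with invariant factors (1,1,1,1,1,1).

Boundary ∂_2: C_2 → C_1 maps a triangle to the signed sum of its edges. For instance
  ∂RSU = SU − RU + RS,
  ∂STU = TU − SU + ST.
The 18×12 boundary matrix has rank 12 and Smith normal form diag(1,1,1,1,1,1,1,1,1,1,1,2).

Reading off H_k = ker ∂_k / im ∂_{k+1}:

  H_0: rank C_0 − rank ∂_1 = 7 − 6 = 1, and the invariant factors of ∂_1 are all 1, so H_0 ≅ Z.
  H_1: rank ker ∂_1 − rank ∂_2 = (18 − 6) − 12 = 0, and ∂_2 has invariant factor 2 > 1, so H_1 ≅ Z/2Z.
  H_2: rank ker ∂_2 − rank ∂_3 = (12 − 12) − 0 = 0, and there is no ∂_3, so H_2 ≅ 0.

As a check, the Euler characteristic is 7 − 18 + 12 = 1, which agrees with 1 − 0 + 0 = 1.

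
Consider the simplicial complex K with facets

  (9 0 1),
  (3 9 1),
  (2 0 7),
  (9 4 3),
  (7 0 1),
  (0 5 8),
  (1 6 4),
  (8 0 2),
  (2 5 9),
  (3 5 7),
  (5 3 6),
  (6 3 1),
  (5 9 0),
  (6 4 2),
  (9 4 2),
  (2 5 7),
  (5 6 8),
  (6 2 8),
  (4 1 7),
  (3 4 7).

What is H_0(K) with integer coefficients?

Fix the vertex order 0 < 1 < 2 < 3 < 4 < 5 < 6 < 7 < 8 < 9 and write every simplex with vertices in increasing order. Then dim K = 2 and the simplices of K are:

  0-simplices (10): [0], [1], [2], [3], [4], [5], [6], [7], [8], [9]
  1-simplices (30): (30 of them)
  2-simplices (20): (20 of them)

Hence C_0 ≅ Z^10, C_1 ≅ Z^30, C_2 ≅ Z^20.

∂_1: C_1 → C_0 is given by ∂[p,q] = [q] − [p].
The resulting 10×30 matrix has rank 9, and its Smith normal form has invariant factors (1,1,1,1,1,1,1,1,1).

Boundary ∂_2: C_2 → C_1 maps a triangle to the signed sum of its edges. For instance
  ∂[3,5,7] = [5,7] − [3,7] + [3,5],
  ∂[3,4,9] = [4,9] − [3,9] + [3,4].
As a 30×20 matrix over Z this has rank 20, with invariant factors (1,1,1,1,1,1,1,1,1,1,1,1,1,1,1,1,1,1,1,2).

Reading off H_k = ker ∂_k / im ∂_{k+1}:

  H_0: rank C_0 − rank ∂_1 = 10 − 9 = 1, and the invariant factors of ∂_1 are all 1, so H_0 ≅ Z.

H_0 ≅ Z.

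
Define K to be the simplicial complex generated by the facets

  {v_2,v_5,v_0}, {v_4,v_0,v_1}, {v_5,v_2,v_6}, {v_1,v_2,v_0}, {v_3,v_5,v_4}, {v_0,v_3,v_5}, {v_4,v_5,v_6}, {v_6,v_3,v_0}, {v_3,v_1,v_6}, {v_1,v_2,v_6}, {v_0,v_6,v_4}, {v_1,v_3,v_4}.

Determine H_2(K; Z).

Take the total order v_0 < v_1 < v_2 < v_3 < v_4 < v_5 < v_6 on the vertex set. Then K (dimension 2) consists of the simplices:

  0-simplices (7): [v_0], [v_1], [v_2], [v_3], [v_4], [v_5], [v_6]
  1-simplices (18): (18 of them)
  2-simplices (12): (12 of them)

Hence C_0 ≅ Z^7, C_1 ≅ Z^18, C_2 ≅ Z^12.

Boundary ∂_1: C_1 → C_0 sends each edge [p,q] (with p < q) to q − p. For instance
  ∂[v_4,v_5] = [v_5] − [v_4].
The resulting 7×18 matrix has rank 6, and its Smith normal form has invariant factors (1,1,1,1,1,1).

Boundary ∂_2: C_2 → C_1 maps a triangle to the signed sum of its edges. For instance
  ∂[v_3,v_4,v_5] = [v_4,v_5] − [v_3,v_5] + [v_3,v_4],
  ∂[v_0,v_2,v_5] = [v_2,v_5] − [v_0,v_5] + [v_0,v_2].
As a 18×12 matrix over Z this has rank 12, with invariant factors (1,1,1,1,1,1,1,1,1,1,1,2).

From H_k ≅ ker(∂_k) / im(∂_{k+1}) we obtain:

  H_2: rank ker ∂_2 − rank ∂_3 = (12 − 12) − 0 = 0, and there is no ∂_3, so H_2 ≅ 0.

(K is a triangulation of the real projective plane RP^2.)

H_2 ≅ 0.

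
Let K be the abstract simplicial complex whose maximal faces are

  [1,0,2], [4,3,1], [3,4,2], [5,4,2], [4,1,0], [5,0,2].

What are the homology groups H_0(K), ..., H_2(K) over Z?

Order the vertices as 0 < 1 < 2 < 3 < 4 < 5. Listing each simplex with vertices in this order, K has dimension 2 with simplices:

  0-simplices (6): [0], [1], [2], [3], [4], [5]
  1-simplices (12): [0,1], [0,2], [0,4], [0,5], [1,2], [1,3], [1,4], [2,3], [2,4], [2,5], [3,4], [4,5]
  2-simplices (6): [0,1,2], [0,1,4], [0,2,5], [1,3,4], [2,3,4], [2,4,5]

giving chain groups C_0 ≅ Z^6, C_1 ≅ Z^12, C_2 ≅ Z^6.

The boundary map ∂_1: C_1 → C_0 is given by ∂[p,q] = [q] − [p].
The 6×12 boundary matrix has rank 5 and Smith normal form diag(1,1,1,1,1).

The boundary map ∂_2: C_2 → C_1 acts by ∂[p,q,r] = [q,r] − [p,r] + [p,q]. For instance
  ∂[0,2,5] = [2,5] − [0,5] + [0,2],
  ∂[2,3,4] = [3,4] − [2,4] + [2,3].
The 12×6 boundary matrix has rank 6 and Smith normal form diag(1,1,1,1,1,1).

Computing H_k = (kernel of ∂_k) / (image of ∂_{k+1}):

  H_0: rank C_0 − rank ∂_1 = 6 − 5 = 1, and the invariant factors of ∂_1 are all 1, so H_0 = Z.
  H_1: rank ker ∂_1 − rank ∂_2 = (12 − 5) − 6 = 1, and the invariant factors of ∂_2 are all 1, so H_1 = Z.
  H_2: rank ker ∂_2 − rank ∂_3 = (6 − 6) − 0 = 0, and there is no ∂_3, so H_2 = 0.

H_0 = Z,  H_1 = Z,  H_2 = 0.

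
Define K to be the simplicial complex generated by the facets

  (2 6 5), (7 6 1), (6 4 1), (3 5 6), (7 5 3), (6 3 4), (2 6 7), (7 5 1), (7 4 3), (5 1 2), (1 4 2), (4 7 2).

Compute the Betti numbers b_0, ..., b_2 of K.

Fix the vertex order 1 < 2 < 3 < 4 < 5 < 6 < 7 and write every simplex with vertices in increasing order. Then dim K = 2 and the simplices of K are:

  0-simplices (7): [1], [2], [3], [4], [5], [6], [7]
  1-simplices (18): [1,2], [1,4], [1,5], [1,6], [1,7], [2,4], [2,5], [2,6], [2,7], [3,4], [3,5], [3,6], [3,7], [4,6], [4,7], [5,6], [5,7], [6,7]
  2-simplices (12): [1,2,4], [1,2,5], [1,4,6], [1,5,7], [1,6,7], [2,4,7], [2,5,6], [2,6,7], [3,4,6], [3,4,7], [3,5,6], [3,5,7]

Hence C_0 ≅ Z^7, C_1 ≅ Z^18, C_2 ≅ Z^12.

The boundary map ∂_1: C_1 → C_0 maps an edge to its endpoints' difference, ∂[p,q] = q − p.
This gives a 7×18 integer matrix of rank 6; reducing to Smith normal form yields diagonal entries (1,1,1,1,1,1).

The boundary map ∂_2: C_2 → C_1 acts by ∂[p,q,r] = [q,r] − [p,r] + [p,q]. For instance
  ∂[2,6,7] = [6,7] − [2,7] + [2,6],
  ∂[1,5,7] = [5,7] − [1,7] + [1,5].
This gives a 18×12 integer matrix of rank 12; reducing to Smith normal form yields diagonal entries (1,1,1,1,1,1,1,1,1,1,1,2).

From H_k ≅ ker(∂_k) / im(∂_{k+1}) we obtain:

  H_0: rank C_0 − rank ∂_1 = 7 − 6 = 1, and the invariant factors of ∂_1 are all 1, so H_0 ≅ Z.
  H_1: rank ker ∂_1 − rank ∂_2 = (18 − 6) − 12 = 0, and ∂_2 has invariant factor 2 > 1, so H_1 ≅ Z/2.
  H_2: rank ker ∂_2 − rank ∂_3 = (12 − 12) − 0 = 0, and there is no ∂_3, so H_2 ≅ 0.

Hence the Betti numbers are b_0 = 1, b_1 = 0, b_2 = 0.

b_0 = 1, b_1 = 0, b_2 = 0.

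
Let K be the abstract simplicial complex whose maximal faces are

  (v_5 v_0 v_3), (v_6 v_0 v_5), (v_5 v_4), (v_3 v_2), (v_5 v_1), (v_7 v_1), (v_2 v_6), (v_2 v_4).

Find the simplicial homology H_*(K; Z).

H_0 = Z,  H_1 = Z^2,  H_2 = 0.

We work with the vertex ordering v_0 < v_1 < v_2 < v_3 < v_4 < v_5 < v_6 < v_7. The simplices of K, each written with vertices in increasing order, are:

  0-simplices (8): [v_0], [v_1], [v_2], [v_3], [v_4], [v_5], [v_6], [v_7]
  1-simplices (11): [v_0,v_3], [v_0,v_5], [v_0,v_6], [v_1,v_5], [v_1,v_7], [v_2,v_3], [v_2,v_4], [v_2,v_6], [v_3,v_5], [v_4,v_5], [v_5,v_6]
  2-simplices (2): [v_0,v_3,v_5], [v_0,v_5,v_6]

so the chain groups are C_0 ≅ Z^8, C_1 ≅ Z^11, C_2 ≅ Z^2.

The boundary map ∂_1: C_1 → C_0 sends each edge [p,q] (with p < q) to q − p.
The 8×11 boundary matrix has rank 7 and Smith normal form diag(1,1,1,1,1,1,1).

∂_2: C_2 → C_1 sends each 2-simplex [p,q,r] to [q,r] − [p,r] + [p,q]. For instance
  ∂[v_0,v_5,v_6] = [v_5,v_6] − [v_0,v_6] + [v_0,v_5],
  ∂[v_0,v_3,v_5] = [v_3,v_5] − [v_0,v_5] + [v_0,v_3].
As a 11×2 matrix over Z this has rank 2, with invariant factors (1,1).

Now H_k = ker ∂_k / im ∂_{k+1}, so:

  H_0: rank C_0 − rank ∂_1 = 8 − 7 = 1, and the invariant factors of ∂_1 are all 1, so H_0 = Z.
  H_1: rank ker ∂_1 − rank ∂_2 = (11 − 7) − 2 = 2, and the invariant factors of ∂_2 are all 1, so H_1 = Z^2.
  H_2: rank ker ∂_2 − rank ∂_3 = (2 − 2) − 0 = 0, and there is no ∂_3, so H_2 = 0.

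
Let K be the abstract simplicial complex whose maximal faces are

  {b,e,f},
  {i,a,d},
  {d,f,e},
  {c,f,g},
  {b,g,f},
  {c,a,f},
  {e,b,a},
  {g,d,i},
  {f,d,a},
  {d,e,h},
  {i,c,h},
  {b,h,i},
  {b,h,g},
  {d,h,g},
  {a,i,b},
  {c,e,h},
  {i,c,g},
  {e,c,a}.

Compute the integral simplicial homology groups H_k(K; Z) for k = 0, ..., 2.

Take the total order a < b < c < d < e < f < g < h < i on the vertex set. Then K (dimension 2) consists of the simplices:

  0-simplices (9): a, b, c, d, e, f, g, h, i
  1-simplices (27): ab, ac, ad, ae, af, ai, be, bf, bg, bh, bi, ce, cf, cg, ch, ci, de, df, dg, dh, di, ef, eh, fg, gh, gi, hi
  2-simplices (18): abe, abi, ace, acf, adf, adi, bef, bfg, bgh, bhi, ceh, cfg, cgi, chi, def, deh, dgh, dgi

Hence C_0 ≅ Z^9, C_1 ≅ Z^27, C_2 ≅ Z^18.

Boundary ∂_1: C_1 → C_0 sends each edge [p,q] (with p < q) to q − p. For instance
  ∂cf = f − c.
The 9×27 boundary matrix has rank 8 and Smith normal form diag(1,1,1,1,1,1,1,1).

The boundary map ∂_2: C_2 → C_1 maps a triangle to the signed sum of its edges. For instance
  ∂bgh = gh − bh + bg,
  ∂abi = bi − ai + ab.
The 27×18 boundary matrix has rank 18 and Smith normal form diag(1,1,1,1,1,1,1,1,1,1,1,1,1,1,1,1,1,2).

Computing H_k = (kernel of ∂_k) / (image of ∂_{k+1}):

  H_0: rank C_0 − rank ∂_1 = 9 − 8 = 1, and the invariant factors of ∂_1 are all 1, so H_0 ≅ Z.
  H_1: rank ker ∂_1 − rank ∂_2 = (27 − 8) − 18 = 1, and ∂_2 has invariant factor 2 > 1, so H_1 ≅ Z × Z/2.
  H_2: rank ker ∂_2 − rank ∂_3 = (18 − 18) − 0 = 0, and there is no ∂_3, so H_2 ≅ 0.

H_0 ≅ Z,  H_1 ≅ Z × Z/2,  H_2 = 0.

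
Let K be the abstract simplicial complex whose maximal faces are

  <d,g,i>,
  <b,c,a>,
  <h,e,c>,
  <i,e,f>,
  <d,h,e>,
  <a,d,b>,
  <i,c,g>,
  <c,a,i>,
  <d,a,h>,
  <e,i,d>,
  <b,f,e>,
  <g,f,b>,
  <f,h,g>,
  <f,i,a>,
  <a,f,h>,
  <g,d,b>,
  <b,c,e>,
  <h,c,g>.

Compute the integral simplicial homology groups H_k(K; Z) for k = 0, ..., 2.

K has 9 vertices, 27 edges, 18 triangles.
rank ∂_0 = 0, rank ∂_1 = 8 ⇒ b_0 = 9 − 0 − 8 = 1; all invariant factors of ∂_1 are 1 so no torsion. So H_0 ≅ Z.
rank ∂_1 = 8, rank ∂_2 = 17 ⇒ b_1 = 27 − 8 − 17 = 2; all invariant factors of ∂_2 are 1 so no torsion. So H_1 ≅ Z^2.
rank ∂_2 = 17, rank ∂_3 = 0 ⇒ b_2 = 18 − 17 − 0 = 1. So H_2 ≅ Z.

H_0 = Z,  H_1 = Z^2,  H_2 = Z.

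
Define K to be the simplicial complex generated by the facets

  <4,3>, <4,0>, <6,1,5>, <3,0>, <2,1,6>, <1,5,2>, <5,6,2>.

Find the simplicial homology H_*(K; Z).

Take the total order 0 < 1 < 2 < 3 < 4 < 5 < 6 on the vertex set. Then K (dimension 2) consists of the simplices:

  0-simplices (7): [0], [1], [2], [3], [4], [5], [6]
  1-simplices (9): [0,3], [0,4], [1,2], [1,5], [1,6], [2,5], [2,6], [3,4], [5,6]
  2-simplices (4): [1,2,5], [1,2,6], [1,5,6], [2,5,6]

giving chain groups C_0 ≅ Z^7, C_1 ≅ Z^9, C_2 ≅ Z^4.

The boundary map ∂_1: C_1 → C_0 sends each edge [p,q] (with p < q) to q − p. For instance
  ∂[1,2] = [2] − [1].
This gives a 7×9 integer matrix of rank 5; reducing to Smith normal form yields diagonal entries (1,1,1,1,1).

∂_2: C_2 → C_1 acts by ∂[p,q,r] = [q,r] − [p,r] + [p,q]. For instance
  ∂[1,2,6] = [2,6] − [1,6] + [1,2],
  ∂[1,5,6] = [5,6] − [1,6] + [1,5].
This gives a 9×4 integer matrix of rank 3; reducing to Smith normal form yields diagonal entries (1,1,1).

Reading off H_k = ker ∂_k / im ∂_{k+1}:

  H_0: rank C_0 − rank ∂_1 = 7 − 5 = 2, and the invariant factors of ∂_1 are all 1, so H_0 ≅ Z^2.
  H_1: rank ker ∂_1 − rank ∂_2 = (9 − 5) − 3 = 1, and the invariant factors of ∂_2 are all 1, so H_1 ≅ Z.
  H_2: rank ker ∂_2 − rank ∂_3 = (4 − 3) − 0 = 1, and there is no ∂_3, so H_2 ≅ Z.

As a check, the Euler characteristic is 7 − 9 + 4 = 2, which agrees with 2 − 1 + 1 = 2.

H_0 ≅ Z^2,  H_1 ≅ Z,  H_2 ≅ Z.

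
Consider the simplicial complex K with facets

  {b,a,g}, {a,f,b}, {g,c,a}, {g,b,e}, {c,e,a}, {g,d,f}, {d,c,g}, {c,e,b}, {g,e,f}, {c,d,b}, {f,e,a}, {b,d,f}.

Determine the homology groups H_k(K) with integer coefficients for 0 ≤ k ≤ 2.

Order the vertices as a < b < c < d < e < f < g. Listing each simplex with vertices in this order, K has dimension 2 with simplices:

  0-simplices (7): a, b, c, d, e, f, g
  1-simplices (18): ab, ac, ae, af, ag, bc, bd, be, bf, bg, cd, ce, cg, df, dg, ef, eg, fg
  2-simplices (12): abf, abg, ace, acg, aef, bcd, bce, bdf, beg, cdg, dfg, efg

so the chain groups are C_0 ≅ Z^7, C_1 ≅ Z^18, C_2 ≅ Z^12.

∂_1: C_1 → C_0 maps an edge to its endpoints' difference, ∂[p,q] = q − p. For instance
  ∂ac = c − a.
As a 7×18 matrix over Z this has rank 6, with invariant factors (1,1,1,1,1,1).

The boundary map ∂_2: C_2 → C_1 maps a triangle to the signed sum of its edges. For instance
  ∂bcd = cd − bd + bc,
  ∂abg = bg − ag + ab.
As a 18×12 matrix over Z this has rank 12, with invariant factors (1,1,1,1,1,1,1,1,1,1,1,2).

Reading off H_k = ker ∂_k / im ∂_{k+1}:

  H_0: rank C_0 − rank ∂_1 = 7 − 6 = 1, and the invariant factors of ∂_1 are all 1, so H_0 = Z.
  H_1: rank ker ∂_1 − rank ∂_2 = (18 − 6) − 12 = 0, and ∂_2 has invariant factor 2 > 1, so H_1 = Z/2.
  H_2: rank ker ∂_2 − rank ∂_3 = (12 − 12) − 0 = 0, and there is no ∂_3, so H_2 = 0.

(K is a triangulation of the real projective plane RP^2.)

H_0 = Z,  H_1 = Z/2,  H_2 = 0.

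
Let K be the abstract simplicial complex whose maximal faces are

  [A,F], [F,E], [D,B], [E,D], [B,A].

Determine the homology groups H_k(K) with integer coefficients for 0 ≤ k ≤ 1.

H_0 ≅ Z,  H_1 ≅ Z.

Order the vertices as A < B < D < E < F. Listing each simplex with vertices in this order, K has dimension 1 with simplices:

  0-simplices (5): A, B, D, E, F
  1-simplices (5): AB, AF, BD, DE, EF

Hence C_0 ≅ Z^5, C_1 ≅ Z^5.

Boundary ∂_1: C_1 → C_0 sends each edge [p,q] (with p < q) to q − p. For instance
  ∂AF = F − A.
The 5×5 boundary matrix has rank 4 and Smith normal form diag(1,1,1,1).

From H_k ≅ ker(∂_k) / im(∂_{k+1}) we obtain:

  H_0: rank C_0 − rank ∂_1 = 5 − 4 = 1, and the invariant factors of ∂_1 are all 1, so H_0 = Z.
  H_1: rank ker ∂_1 − rank ∂_2 = (5 − 4) − 0 = 1, and there is no ∂_2, so H_1 = Z.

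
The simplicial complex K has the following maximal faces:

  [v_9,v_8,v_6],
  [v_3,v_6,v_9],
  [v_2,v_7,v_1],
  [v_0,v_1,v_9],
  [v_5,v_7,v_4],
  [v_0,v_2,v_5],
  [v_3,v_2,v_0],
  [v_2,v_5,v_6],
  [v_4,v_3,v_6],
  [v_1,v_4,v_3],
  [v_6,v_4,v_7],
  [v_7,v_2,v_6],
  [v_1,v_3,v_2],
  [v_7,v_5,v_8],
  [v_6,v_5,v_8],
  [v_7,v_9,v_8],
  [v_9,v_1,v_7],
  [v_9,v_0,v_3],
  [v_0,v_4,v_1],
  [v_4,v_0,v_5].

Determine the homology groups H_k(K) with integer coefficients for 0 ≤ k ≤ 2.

H_0 = Z,  H_1 = Z ⊕ Z/2,  H_2 = 0.

Take the total order v_0 < v_1 < v_2 < v_3 < v_4 < v_5 < v_6 < v_7 < v_8 < v_9 on the vertex set. Then K (dimension 2) consists of the simplices:

  0-simplices (10): [v_0], [v_1], [v_2], [v_3], [v_4], [v_5], [v_6], [v_7], [v_8], [v_9]
  1-simplices (30): (30 of them)
  2-simplices (20): (20 of them)

so the chain groups are C_0 ≅ Z^10, C_1 ≅ Z^30, C_2 ≅ Z^20.

Boundary ∂_1: C_1 → C_0 is given by ∂[p,q] = [q] − [p]. For instance
  ∂[v_7,v_8] = [v_8] − [v_7].
The resulting 10×30 matrix has rank 9, and its Smith normal form has invariant factors (1,1,1,1,1,1,1,1,1).

The boundary map ∂_2: C_2 → C_1 acts by ∂[p,q,r] = [q,r] − [p,r] + [p,q]. For instance
  ∂[v_0,v_2,v_3] = [v_2,v_3] − [v_0,v_3] + [v_0,v_2],
  ∂[v_7,v_8,v_9] = [v_8,v_9] − [v_7,v_9] + [v_7,v_8].
The 30×20 boundary matrix has rank 20 and Smith normal form diag(1,1,1,1,1,1,1,1,1,1,1,1,1,1,1,1,1,1,1,2).

Now H_k = ker ∂_k / im ∂_{k+1}, so:

  H_0: rank C_0 − rank ∂_1 = 10 − 9 = 1, and the invariant factors of ∂_1 are all 1, so H_0 ≅ Z.
  H_1: rank ker ∂_1 − rank ∂_2 = (30 − 9) − 20 = 1, and ∂_2 has invariant factor 2 > 1, so H_1 ≅ Z ⊕ Z/2.
  H_2: rank ker ∂_2 − rank ∂_3 = (20 − 20) − 0 = 0, and there is no ∂_3, so H_2 ≅ 0.

As a check, the Euler characteristic is 10 − 30 + 20 = 0, which agrees with 1 − 1 + 0 = 0.
(K is a triangulation of the Klein bottle.)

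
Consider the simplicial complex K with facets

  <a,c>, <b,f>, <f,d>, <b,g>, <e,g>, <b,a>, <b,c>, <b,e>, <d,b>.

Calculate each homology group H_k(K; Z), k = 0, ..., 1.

Fix the vertex order a < b < c < d < e < f < g and write every simplex with vertices in increasing order. Then dim K = 1 and the simplices of K are:

  0-simplices (7): a, b, c, d, e, f, g
  1-simplices (9): ab, ac, bc, bd, be, bf, bg, df, eg

so the chain groups are C_0 ≅ Z^7, C_1 ≅ Z^9.

∂_1: C_1 → C_0 is given by ∂[p,q] = [q] − [p]. For instance
  ∂ab = b − a.
As a 7×9 matrix over Z this has rank 6, with invariant factors (1,1,1,1,1,1).

From H_k ≅ ker(∂_k) / im(∂_{k+1}) we obtain:

  H_0: rank C_0 − rank ∂_1 = 7 − 6 = 1, and the invariant factors of ∂_1 are all 1, so H_0 = Z.
  H_1: rank ker ∂_1 − rank ∂_2 = (9 − 6) − 0 = 3, and there is no ∂_2, so H_1 = Z^3.

(K is a triangulation of a wedge of 3 circles.)

H_0 = Z,  H_1 = Z^3.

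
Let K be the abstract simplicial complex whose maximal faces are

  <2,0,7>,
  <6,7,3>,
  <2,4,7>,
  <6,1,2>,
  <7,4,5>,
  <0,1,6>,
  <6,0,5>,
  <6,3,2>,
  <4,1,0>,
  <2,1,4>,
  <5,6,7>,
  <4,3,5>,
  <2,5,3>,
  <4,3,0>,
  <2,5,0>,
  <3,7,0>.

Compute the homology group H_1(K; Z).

Order the vertices as 0 < 1 < 2 < 3 < 4 < 5 < 6 < 7. Listing each simplex with vertices in this order, K has dimension 2 with simplices:

  0-simplices (8): [0], [1], [2], [3], [4], [5], [6], [7]
  1-simplices (24): (24 of them)
  2-simplices (16): [0,1,4], [0,1,6], [0,2,5], [0,2,7], [0,3,4], [0,3,7], [0,5,6], [1,2,4], [1,2,6], [2,3,5], [2,3,6], [2,4,7], [3,4,5], [3,6,7], [4,5,7], [5,6,7]

giving chain groups C_0 ≅ Z^8, C_1 ≅ Z^24, C_2 ≅ Z^16.

The boundary map ∂_1: C_1 → C_0 sends each edge [p,q] (with p < q) to q − p.
The resulting 8×24 matrix has rank 7, and its Smith normal form has invariant factors (1,1,1,1,1,1,1).

Boundary ∂_2: C_2 → C_1 acts by ∂[p,q,r] = [q,r] − [p,r] + [p,q]. For instance
  ∂[0,1,6] = [1,6] − [0,6] + [0,1],
  ∂[1,2,6] = [2,6] − [1,6] + [1,2].
The resulting 24×16 matrix has rank 15, and its Smith normal form has invariant factors (1,1,1,1,1,1,1,1,1,1,1,1,1,1,1).

From H_k ≅ ker(∂_k) / im(∂_{k+1}) we obtain:

  H_1: rank ker ∂_1 − rank ∂_2 = (24 − 7) − 15 = 2, and the invariant factors of ∂_2 are all 1, so H_1 ≅ Z^2.

(K is a triangulation of the torus T^2.)

H_1 ≅ Z^2.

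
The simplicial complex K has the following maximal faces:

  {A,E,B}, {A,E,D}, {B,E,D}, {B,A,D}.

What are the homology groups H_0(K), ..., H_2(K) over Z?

Order the vertices as A < B < D < E. Listing each simplex with vertices in this order, K has dimension 2 with simplices:

  0-simplices (4): A, B, D, E
  1-simplices (6): AB, AD, AE, BD, BE, DE
  2-simplices (4): ABD, ABE, ADE, BDE

so the chain groups are C_0 ≅ Z^4, C_1 ≅ Z^6, C_2 ≅ Z^4.

The boundary map ∂_1: C_1 → C_0 is given by ∂[p,q] = [q] − [p].
This gives a 4×6 integer matrix of rank 3; reducing to Smith normal form yields diagonal entries (1,1,1).

The boundary map ∂_2: C_2 → C_1 maps a triangle to the signed sum of its edges. For instance
  ∂ADE = DE − AE + AD,
  ∂ABE = BE − AE + AB.
As a 6×4 matrix over Z this has rank 3, with invariant factors (1,1,1).

Reading off H_k = ker ∂_k / im ∂_{k+1}:

  H_0: rank C_0 − rank ∂_1 = 4 − 3 = 1, and the invariant factors of ∂_1 are all 1, so H_0 ≅ Z.
  H_1: rank ker ∂_1 − rank ∂_2 = (6 − 3) − 3 = 0, and the invariant factors of ∂_2 are all 1, so H_1 ≅ 0.
  H_2: rank ker ∂_2 − rank ∂_3 = (4 − 3) − 0 = 1, and there is no ∂_3, so H_2 ≅ Z.

As a check, the Euler characteristic is 4 − 6 + 4 = 2, which agrees with 1 − 0 + 1 = 2.
(K is a triangulation of the 2-sphere S^2.)

H_0 = Z,  H_1 = 0,  H_2 = Z.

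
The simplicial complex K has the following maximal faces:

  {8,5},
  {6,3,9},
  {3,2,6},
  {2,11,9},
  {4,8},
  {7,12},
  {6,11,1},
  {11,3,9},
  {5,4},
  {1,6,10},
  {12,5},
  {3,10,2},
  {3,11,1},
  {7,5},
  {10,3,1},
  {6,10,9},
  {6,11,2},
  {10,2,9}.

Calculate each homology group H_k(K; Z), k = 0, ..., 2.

H_0 = Z^2,  H_1 = Z^2 × Z/2,  H_2 = 0.

Take the total order 1 < 2 < 3 < 4 < 5 < 6 < 7 < 8 < 9 < 10 < 11 < 12 on the vertex set. Then K (dimension 2) consists of the simplices:

  0-simplices (12): [1], [2], [3], [4], [5], [6], [7], [8], [9], [10], [11], [12]
  1-simplices (24): (24 of them)
  2-simplices (12): [1,3,10], [1,3,11], [1,6,10], [1,6,11], [2,3,6], [2,3,10], [2,6,11], [2,9,10], [2,9,11], [3,6,9], [3,9,11], [6,9,10]

giving chain groups C_0 ≅ Z^12, C_1 ≅ Z^24, C_2 ≅ Z^12.

∂_1: C_1 → C_0 maps an edge to its endpoints' difference, ∂[p,q] = q − p.
The 12×24 boundary matrix has rank 10 and Smith normal form diag(1,1,1,1,1,1,1,1,1,1).

The boundary map ∂_2: C_2 → C_1 acts by ∂[p,q,r] = [q,r] − [p,r] + [p,q]. For instance
  ∂[1,6,11] = [6,11] − [1,11] + [1,6],
  ∂[2,3,6] = [3,6] − [2,6] + [2,3].
As a 24×12 matrix over Z this has rank 12, with invariant factors (1,1,1,1,1,1,1,1,1,1,1,2).

Reading off H_k = ker ∂_k / im ∂_{k+1}:

  H_0: rank C_0 − rank ∂_1 = 12 − 10 = 2, and the invariant factors of ∂_1 are all 1, so H_0 = Z^2.
  H_1: rank ker ∂_1 − rank ∂_2 = (24 − 10) − 12 = 2, and ∂_2 has invariant factor 2 > 1, so H_1 = Z^2 × Z/2.
  H_2: rank ker ∂_2 − rank ∂_3 = (12 − 12) − 0 = 0, and there is no ∂_3, so H_2 = 0.

As a check, the Euler characteristic is 12 − 24 + 12 = 0, which agrees with 2 − 2 + 0 = 0.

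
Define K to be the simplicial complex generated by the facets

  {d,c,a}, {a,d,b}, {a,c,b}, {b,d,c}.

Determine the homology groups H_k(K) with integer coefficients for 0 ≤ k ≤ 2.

Take the total order a < b < c < d on the vertex set. Then K (dimension 2) consists of the simplices:

  0-simplices (4): a, b, c, d
  1-simplices (6): ab, ac, ad, bc, bd, cd
  2-simplices (4): abc, abd, acd, bcd

giving chain groups C_0 ≅ Z^4, C_1 ≅ Z^6, C_2 ≅ Z^4.

The boundary map ∂_1: C_1 → C_0 maps an edge to its endpoints' difference, ∂[p,q] = q − p. For instance
  ∂ad = d − a.
This gives a 4×6 integer matrix of rank 3; reducing to Smith normal form yields diagonal entries (1,1,1).

Boundary ∂_2: C_2 → C_1 acts by ∂[p,q,r] = [q,r] − [p,r] + [p,q]. For instance
  ∂bcd = cd − bd + bc,
  ∂abc = bc − ac + ab.
The 6×4 boundary matrix has rank 3 and Smith normal form diag(1,1,1).

Reading off H_k = ker ∂_k / im ∂_{k+1}:

  H_0: rank C_0 − rank ∂_1 = 4 − 3 = 1, and the invariant factors of ∂_1 are all 1, so H_0 = Z.
  H_1: rank ker ∂_1 − rank ∂_2 = (6 − 3) − 3 = 0, and the invariant factors of ∂_2 are all 1, so H_1 = 0.
  H_2: rank ker ∂_2 − rank ∂_3 = (4 − 3) − 0 = 1, and there is no ∂_3, so H_2 = Z.

H_0 = Z,  H_1 = 0,  H_2 = Z.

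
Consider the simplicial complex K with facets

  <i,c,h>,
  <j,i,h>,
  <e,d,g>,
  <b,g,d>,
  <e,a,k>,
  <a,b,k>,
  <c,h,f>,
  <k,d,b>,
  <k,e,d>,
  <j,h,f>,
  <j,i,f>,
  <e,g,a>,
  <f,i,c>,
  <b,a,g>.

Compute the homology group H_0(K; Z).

H_0 ≅ Z^2.

Fix the vertex order a < b < c < d < e < f < g < h < i < j < k and write every simplex with vertices in increasing order. Then dim K = 2 and the simplices of K are:

  0-simplices (11): a, b, c, d, e, f, g, h, i, j, k
  1-simplices (21): ab, ae, ag, ak, bd, bg, bk, cf, ch, ci, de, dg, dk, eg, ek, fh, fi, fj, hi, hj, ij
  2-simplices (14): abg, abk, aeg, aek, bdg, bdk, cfh, cfi, chi, deg, dek, fhj, fij, hij

so the chain groups are C_0 ≅ Z^11, C_1 ≅ Z^21, C_2 ≅ Z^14.

The boundary map ∂_1: C_1 → C_0 sends each edge [p,q] (with p < q) to q − p. For instance
  ∂ab = b − a.
As a 11×21 matrix over Z this has rank 9, with invariant factors (1,1,1,1,1,1,1,1,1).

Boundary ∂_2: C_2 → C_1 maps a triangle to the signed sum of its edges. For instance
  ∂deg = eg − dg + de,
  ∂aek = ek − ak + ae.
As a 21×14 matrix over Z this has rank 12, with invariant factors (1,1,1,1,1,1,1,1,1,1,1,1).

Now H_k = ker ∂_k / im ∂_{k+1}, so:

  H_0: rank C_0 − rank ∂_1 = 11 − 9 = 2, and the invariant factors of ∂_1 are all 1, so H_0 = Z^2.

(K is a triangulation of the disjoint union of the 2-sphere S^2 and the 2-sphere S^2.)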